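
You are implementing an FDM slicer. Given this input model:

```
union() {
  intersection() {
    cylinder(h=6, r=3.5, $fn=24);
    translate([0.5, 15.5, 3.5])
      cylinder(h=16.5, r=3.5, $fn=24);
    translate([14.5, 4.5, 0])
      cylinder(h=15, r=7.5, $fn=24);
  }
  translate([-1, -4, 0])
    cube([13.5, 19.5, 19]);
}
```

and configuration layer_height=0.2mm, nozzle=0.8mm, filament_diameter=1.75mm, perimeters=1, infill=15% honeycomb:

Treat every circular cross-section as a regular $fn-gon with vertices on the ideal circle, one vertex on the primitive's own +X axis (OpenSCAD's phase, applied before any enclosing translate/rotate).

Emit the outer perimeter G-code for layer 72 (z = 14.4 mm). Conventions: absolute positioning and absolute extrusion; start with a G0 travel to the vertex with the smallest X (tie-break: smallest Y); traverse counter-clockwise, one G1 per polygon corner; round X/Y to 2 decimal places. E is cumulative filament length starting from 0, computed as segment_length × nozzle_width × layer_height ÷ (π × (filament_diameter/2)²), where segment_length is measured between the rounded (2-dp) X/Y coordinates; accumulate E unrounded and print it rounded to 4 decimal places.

G0 X-1.00 Y-4.00 Z14.40
G1 X12.50 Y-4.00 E0.8980
G1 X12.50 Y15.50 E2.1952
G1 X-1.00 Y15.50 E3.0932
G1 X-1.00 Y-4.00 E4.3903

At z = 14.4 mm: the cylinder is absent (z outside [0, 6]); the cylinder at (0.5, 15.5): section is a regular 24-gon, circumradius r=3.5; the cylinder at (14.5, 4.5): section is a regular 24-gon, circumradius r=7.5; After intersecting: at least one operand is absent at this height, so nothing remains; the cube at (-1, -4) (footprint 13.5×19.5) is included at this height; Combining (union): only the 13.5×19.5 cube at (-1, -4) is present, so the union is just that shape — 1 connected region. The outline is a single polygon with 4 vertices. Extrusion per mm of travel: 0.8 × 0.2 / (π × 0.875²) = 0.066520. Accumulating E over each segment gives final E = 4.3903.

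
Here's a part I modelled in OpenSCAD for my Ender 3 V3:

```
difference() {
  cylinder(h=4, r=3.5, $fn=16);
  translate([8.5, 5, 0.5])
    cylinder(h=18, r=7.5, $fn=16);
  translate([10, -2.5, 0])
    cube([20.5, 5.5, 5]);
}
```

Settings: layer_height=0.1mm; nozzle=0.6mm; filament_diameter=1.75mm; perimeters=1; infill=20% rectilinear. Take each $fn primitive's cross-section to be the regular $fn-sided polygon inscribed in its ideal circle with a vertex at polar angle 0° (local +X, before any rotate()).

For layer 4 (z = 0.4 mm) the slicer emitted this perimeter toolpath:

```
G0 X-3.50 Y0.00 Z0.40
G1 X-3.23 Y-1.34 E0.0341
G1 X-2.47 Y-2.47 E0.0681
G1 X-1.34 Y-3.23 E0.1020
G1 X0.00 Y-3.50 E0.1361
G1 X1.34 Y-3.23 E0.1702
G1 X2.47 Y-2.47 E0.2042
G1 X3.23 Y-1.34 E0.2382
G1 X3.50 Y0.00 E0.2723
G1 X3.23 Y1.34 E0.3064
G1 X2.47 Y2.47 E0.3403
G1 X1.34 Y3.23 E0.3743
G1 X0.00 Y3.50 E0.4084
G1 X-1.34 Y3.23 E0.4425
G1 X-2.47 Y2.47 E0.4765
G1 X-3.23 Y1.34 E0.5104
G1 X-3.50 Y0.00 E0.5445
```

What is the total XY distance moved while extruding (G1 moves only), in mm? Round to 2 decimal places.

Sum the Euclidean lengths of each G1 segment: total = 21.83 mm.

21.83 mm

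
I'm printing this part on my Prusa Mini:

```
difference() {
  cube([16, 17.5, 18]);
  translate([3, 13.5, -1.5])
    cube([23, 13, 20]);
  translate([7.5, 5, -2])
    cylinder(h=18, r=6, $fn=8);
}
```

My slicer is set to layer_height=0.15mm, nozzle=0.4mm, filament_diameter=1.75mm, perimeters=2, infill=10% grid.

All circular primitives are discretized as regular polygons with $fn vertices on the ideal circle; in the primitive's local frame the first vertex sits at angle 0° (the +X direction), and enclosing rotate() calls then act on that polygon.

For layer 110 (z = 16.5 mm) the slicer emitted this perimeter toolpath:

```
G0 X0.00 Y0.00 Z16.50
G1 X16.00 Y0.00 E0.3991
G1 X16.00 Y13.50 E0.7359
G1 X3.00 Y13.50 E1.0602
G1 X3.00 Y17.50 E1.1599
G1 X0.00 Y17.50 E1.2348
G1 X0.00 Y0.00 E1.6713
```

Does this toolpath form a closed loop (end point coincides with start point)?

yes

Start point (G0): (0.00, 0.00). End point (last G1): the path returns to the start — closed.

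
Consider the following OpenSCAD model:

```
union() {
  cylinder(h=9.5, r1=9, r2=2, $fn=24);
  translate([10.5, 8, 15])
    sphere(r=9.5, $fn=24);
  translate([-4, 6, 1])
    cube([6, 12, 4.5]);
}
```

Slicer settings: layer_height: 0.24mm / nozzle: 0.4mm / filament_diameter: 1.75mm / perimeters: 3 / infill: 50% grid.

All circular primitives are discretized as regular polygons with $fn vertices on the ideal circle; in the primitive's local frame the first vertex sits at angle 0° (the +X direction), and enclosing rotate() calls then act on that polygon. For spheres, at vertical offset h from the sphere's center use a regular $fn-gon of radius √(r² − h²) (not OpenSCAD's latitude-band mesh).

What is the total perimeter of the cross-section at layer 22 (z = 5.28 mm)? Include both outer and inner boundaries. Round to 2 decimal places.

At z = 5.28 mm: the cone: at t=0.556 of its height the radius interpolates to r₁+(r₂−r₁)t = 5.109, giving a regular 24-gon of that circumradius (perimeter = 2·24·5.109·sin(180°/24) = 32.01 mm); the sphere at (10.5, 8) does not reach this height (|z−center|=9.720 > r=9.5); the cube at (-4, 6) (footprint 6×12) is included at this height (perimeter 36.00 mm); Merging all regions: the 2 present regions are separate (no shared area or edge), so areas and boundary lengths simply add and each stays a separate island — boundary = 68.01 mm. Overall, the cross-section has 2 separate islands. Total boundary length (outer) = 68.01 mm.

68.01 mm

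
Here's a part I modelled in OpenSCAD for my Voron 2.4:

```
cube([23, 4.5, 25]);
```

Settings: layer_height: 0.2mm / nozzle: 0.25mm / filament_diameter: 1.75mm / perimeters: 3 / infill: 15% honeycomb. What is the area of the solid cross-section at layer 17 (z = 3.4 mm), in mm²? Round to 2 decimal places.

103.50 mm²

At z = 3.4 mm: the cube is present — its section is the full 23×4.5 rectangle (area 103.50 mm²). Overall, the cross-section is a single solid region. Net area = 103.50 mm².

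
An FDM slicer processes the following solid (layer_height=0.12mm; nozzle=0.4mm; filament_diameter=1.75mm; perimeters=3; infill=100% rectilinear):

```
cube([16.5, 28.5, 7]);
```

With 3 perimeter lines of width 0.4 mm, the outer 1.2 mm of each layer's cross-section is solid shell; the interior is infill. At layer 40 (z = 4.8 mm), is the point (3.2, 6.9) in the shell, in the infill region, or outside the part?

At z = 4.8 mm: the cube is present — its section is the full 16.5×28.5 rectangle. Overall, the cross-section is a single solid region. The nearest boundary edge runs (0.00, 28.50)→(0.00, 0.00); distance from the point to it = 3.20 mm. The point is inside the cross-section and 3.20 mm from the nearest boundary — more than the 1.2 mm shell width (3 × 0.4), so it's in the infill interior.

infill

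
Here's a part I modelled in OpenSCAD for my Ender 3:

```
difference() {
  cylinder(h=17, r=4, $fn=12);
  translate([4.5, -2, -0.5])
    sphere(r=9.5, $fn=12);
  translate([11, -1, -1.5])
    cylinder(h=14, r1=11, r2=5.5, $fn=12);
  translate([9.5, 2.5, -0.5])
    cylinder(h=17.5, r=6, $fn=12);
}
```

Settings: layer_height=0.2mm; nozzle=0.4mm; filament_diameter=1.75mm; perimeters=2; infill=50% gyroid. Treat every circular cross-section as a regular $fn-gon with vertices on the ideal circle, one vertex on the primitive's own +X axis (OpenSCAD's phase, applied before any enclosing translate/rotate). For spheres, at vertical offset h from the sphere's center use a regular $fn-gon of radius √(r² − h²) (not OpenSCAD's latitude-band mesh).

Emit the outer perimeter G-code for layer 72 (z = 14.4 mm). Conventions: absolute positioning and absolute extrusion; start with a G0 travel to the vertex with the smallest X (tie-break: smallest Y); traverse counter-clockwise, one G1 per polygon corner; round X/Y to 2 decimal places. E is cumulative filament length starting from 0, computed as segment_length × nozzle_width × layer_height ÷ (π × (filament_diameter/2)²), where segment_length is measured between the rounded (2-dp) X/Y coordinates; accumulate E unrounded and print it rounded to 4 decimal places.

At z = 14.4 mm: the r=4 cylinder gives a regular 12-gon of circumradius 4 (constant along its height); the sphere at (4.5, -2) does not reach this height (|z−center|=14.900 > r=9.5); the cone at (11, -1) is absent (z outside [-1.5, 12.5]); the r=6 cylinder at (9.5, 2.5) gives a regular 12-gon of circumradius 6 (constant along its height); After the difference (first − rest): starting from the r=4 cylinder, the r=6 cylinder at (9.5, 2.5) misses the remaining region (no effect) — 1 connected region. The outline is a single polygon with 12 vertices. Extrusion per mm of travel: 0.4 × 0.2 / (π × 0.875²) = 0.033260. Accumulating E over each segment gives final E = 0.8259.

G0 X-4.00 Y0.00 Z14.40
G1 X-3.46 Y-2.00 E0.0689
G1 X-2.00 Y-3.46 E0.1376
G1 X0.00 Y-4.00 E0.2065
G1 X2.00 Y-3.46 E0.2754
G1 X3.46 Y-2.00 E0.3441
G1 X4.00 Y0.00 E0.4130
G1 X3.46 Y2.00 E0.4819
G1 X2.00 Y3.46 E0.5505
G1 X0.00 Y4.00 E0.6194
G1 X-2.00 Y3.46 E0.6883
G1 X-3.46 Y2.00 E0.7570
G1 X-4.00 Y0.00 E0.8259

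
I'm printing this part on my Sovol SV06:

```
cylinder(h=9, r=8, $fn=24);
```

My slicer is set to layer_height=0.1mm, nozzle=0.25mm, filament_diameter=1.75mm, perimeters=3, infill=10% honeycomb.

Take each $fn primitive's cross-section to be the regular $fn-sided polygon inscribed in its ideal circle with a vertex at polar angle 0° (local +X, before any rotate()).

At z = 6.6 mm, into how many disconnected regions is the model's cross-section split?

1

At z = 6.6 mm: the r=8 cylinder gives a regular 24-gon of circumradius 8 (constant along its height). The result has 1 disconnected region.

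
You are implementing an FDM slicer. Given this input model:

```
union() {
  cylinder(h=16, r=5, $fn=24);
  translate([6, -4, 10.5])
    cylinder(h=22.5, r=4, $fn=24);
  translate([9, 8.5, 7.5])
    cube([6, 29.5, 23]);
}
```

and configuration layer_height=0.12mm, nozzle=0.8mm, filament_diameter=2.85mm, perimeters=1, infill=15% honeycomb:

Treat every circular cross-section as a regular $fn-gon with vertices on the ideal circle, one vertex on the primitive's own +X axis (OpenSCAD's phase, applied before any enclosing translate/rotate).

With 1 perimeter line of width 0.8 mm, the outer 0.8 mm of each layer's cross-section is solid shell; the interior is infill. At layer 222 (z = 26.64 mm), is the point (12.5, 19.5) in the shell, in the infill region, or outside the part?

infill

At z = 26.64 mm: the cylinder does not reach this height (z outside [0, 16]); the cylinder at (6, -4): section is a regular 24-gon, circumradius r=4; the 6×29.5 cube at (9, 8.5) contributes its full rectangle; Taking the union: the 2 present regions are separate (no shared area or edge), so areas and boundary lengths simply add and each stays a separate island — 2 connected regions. Overall, the cross-section has 2 separate islands. The nearest boundary edge runs (15.00, 38.00)→(15.00, 8.50); distance from the point to it = 2.50 mm. (Shell/infill is judged within the island containing the point — the largest one.) The point is inside the cross-section and 2.50 mm from the nearest boundary — more than the 0.8 mm shell width (1 × 0.8), so it's in the infill interior.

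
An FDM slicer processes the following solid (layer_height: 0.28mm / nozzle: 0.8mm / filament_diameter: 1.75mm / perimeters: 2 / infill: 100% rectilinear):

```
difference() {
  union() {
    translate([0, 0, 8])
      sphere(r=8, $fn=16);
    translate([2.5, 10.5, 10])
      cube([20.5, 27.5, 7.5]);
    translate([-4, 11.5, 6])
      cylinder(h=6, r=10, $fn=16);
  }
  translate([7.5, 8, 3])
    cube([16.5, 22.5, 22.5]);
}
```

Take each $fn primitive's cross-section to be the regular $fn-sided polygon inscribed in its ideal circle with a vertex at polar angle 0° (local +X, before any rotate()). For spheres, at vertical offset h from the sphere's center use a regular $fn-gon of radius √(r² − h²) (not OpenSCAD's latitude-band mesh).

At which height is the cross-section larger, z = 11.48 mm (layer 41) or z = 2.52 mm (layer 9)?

Layer 41 (z = 11.48): the sphere: section is a regular 16-gon, circumradius = √(r²−h²) = √(8²−3.48²) = 7.203 (area = (16/2)·7.203²·sin(360°/16) = 158.86 mm²); the 20.5×27.5 cube at (2.5, 10.5) contributes its full rectangle (area 563.75 mm²); the cylinder at (-4, 11.5): section is a regular 16-gon, circumradius r=10 (area = (16/2)·10.000²·sin(360°/16) = 306.15 mm²); Combining (union): the regions partially overlap — summed areas 1028.76 mm² minus the doubly-counted overlap 59.19 mm² gives 969.56 mm² — area = 969.56 mm²; the 16.5×22.5 cube at (7.5, 8) contributes its full rectangle (area 371.25 mm²); Subtracting the remaining from the first: starting from the result so far (969.56 mm²), the 16.5×22.5 cube at (7.5, 8) partially overlaps it — only the 310.00 mm² overlap (of its 371.25 mm²) is removed, clipping the outline — area = 659.56 mm². So its area = 659.56 mm². Layer 9 (z = 2.52): the r=8 sphere slices to a regular 16-gon of circumradius 5.828 (√(r²−h²) with h=5.48 from center) (area = (16/2)·5.828²·sin(360°/16) = 104.00 mm²); the cube at (2.5, 10.5) does not reach this height (z outside [10, 17.5]); the cylinder at (-4, 11.5) is absent (z outside [6, 12]); Merging all regions: only the r=8 sphere is present, so the union is just that shape — area = 104.00 mm²; the cube at (7.5, 8) is absent (z outside [3, 25.5]); After the difference (first − rest): none of the subtracted shapes is present at this height, so the result so far is unchanged — area = 104.00 mm². So its area = 104.00 mm². Layer 41 is larger (659.56 vs 104.00 mm²).

layer 41 (z = 11.48 mm)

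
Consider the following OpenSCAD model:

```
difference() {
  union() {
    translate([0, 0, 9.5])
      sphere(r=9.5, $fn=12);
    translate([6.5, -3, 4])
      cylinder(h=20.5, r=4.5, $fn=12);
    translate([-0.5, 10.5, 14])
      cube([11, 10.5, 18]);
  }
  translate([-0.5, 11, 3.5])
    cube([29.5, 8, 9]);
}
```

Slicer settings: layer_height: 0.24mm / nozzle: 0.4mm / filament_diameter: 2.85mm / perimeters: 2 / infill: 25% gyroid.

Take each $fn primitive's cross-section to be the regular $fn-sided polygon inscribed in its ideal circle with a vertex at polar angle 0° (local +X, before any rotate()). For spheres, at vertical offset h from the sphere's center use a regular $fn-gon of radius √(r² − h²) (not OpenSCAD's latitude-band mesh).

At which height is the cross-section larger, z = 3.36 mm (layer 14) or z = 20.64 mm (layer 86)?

Layer 14 (z = 3.36): the r=9.5 sphere contributes a regular 12-gon of circumradius √(9.5²−6.14²) = 7.249 (area = (12/2)·7.249²·sin(360°/12) = 157.65 mm²); the cylinder at (6.5, -3) does not reach this height (z outside [4, 24.5]); the cube at (-0.5, 10.5) is absent (z outside [14, 32]); Combining (union): only the r=9.5 sphere is present, so the union is just that shape — area = 157.65 mm²; the cube at (-0.5, 11) is not intersected at this z (z outside [3.5, 12.5]); Taking the first minus the rest: none of the subtracted shapes is present at this height, so the result so far is unchanged — area = 157.65 mm². So its area = 157.65 mm². Layer 86 (z = 20.64): the sphere is absent (|z−center|=11.140 > r=9.5); the r=4.5 cylinder at (6.5, -3) gives a regular 12-gon of circumradius 4.5 (constant along its height) (area = (12/2)·4.500²·sin(360°/12) = 60.75 mm²); the cube at (-0.5, 10.5) (footprint 11×10.5) is included at this height (area 115.50 mm²); Taking the union: the 2 present regions are separate (no shared area or edge), so areas and boundary lengths simply add and each stays a separate island — area = 176.25 mm²; the cube at (-0.5, 11) is absent (z outside [3.5, 12.5]); Subtracting the remaining from the first: none of the subtracted shapes is present at this height, so the result so far is unchanged — area = 176.25 mm². So its area = 176.25 mm². Layer 86 is larger (176.25 vs 157.65 mm²).

layer 86 (z = 20.64 mm)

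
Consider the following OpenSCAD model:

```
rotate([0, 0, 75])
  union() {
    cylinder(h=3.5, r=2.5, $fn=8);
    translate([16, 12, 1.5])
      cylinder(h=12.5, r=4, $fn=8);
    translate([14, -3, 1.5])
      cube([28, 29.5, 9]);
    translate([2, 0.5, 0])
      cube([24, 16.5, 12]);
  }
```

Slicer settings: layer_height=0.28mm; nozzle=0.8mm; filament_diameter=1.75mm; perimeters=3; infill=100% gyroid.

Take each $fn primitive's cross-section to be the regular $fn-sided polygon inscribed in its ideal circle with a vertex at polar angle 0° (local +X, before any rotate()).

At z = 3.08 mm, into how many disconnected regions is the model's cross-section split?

1

At z = 3.08 mm: the cylinder: section is a regular 8-gon, circumradius r=2.5; the r=4 cylinder at (16, 12) contributes a regular 8-gon of circumradius 4; the cube at (14, -3) is present — its section is the full 28×29.5 rectangle; the cube at (2, 0.5) is present — its section is the full 24×16.5 rectangle; Merging all regions: the regions partially overlap (shared area 243.36 mm²), so overlapping operands fuse into one piece — 1 connected region; (rotated 75° about Z; rotation is an isometry so areas/perimeters/island counts are preserved). The result has 1 disconnected region.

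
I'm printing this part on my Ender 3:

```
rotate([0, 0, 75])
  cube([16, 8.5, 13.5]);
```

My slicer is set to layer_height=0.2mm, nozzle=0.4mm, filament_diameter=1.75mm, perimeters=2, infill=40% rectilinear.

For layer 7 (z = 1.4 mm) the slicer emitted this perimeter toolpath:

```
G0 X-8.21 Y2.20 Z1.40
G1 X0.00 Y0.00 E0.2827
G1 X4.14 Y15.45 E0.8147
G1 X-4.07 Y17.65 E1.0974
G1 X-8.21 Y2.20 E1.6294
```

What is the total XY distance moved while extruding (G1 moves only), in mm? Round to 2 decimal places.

48.99 mm

Sum the Euclidean lengths of each G1 segment: total = 48.99 mm.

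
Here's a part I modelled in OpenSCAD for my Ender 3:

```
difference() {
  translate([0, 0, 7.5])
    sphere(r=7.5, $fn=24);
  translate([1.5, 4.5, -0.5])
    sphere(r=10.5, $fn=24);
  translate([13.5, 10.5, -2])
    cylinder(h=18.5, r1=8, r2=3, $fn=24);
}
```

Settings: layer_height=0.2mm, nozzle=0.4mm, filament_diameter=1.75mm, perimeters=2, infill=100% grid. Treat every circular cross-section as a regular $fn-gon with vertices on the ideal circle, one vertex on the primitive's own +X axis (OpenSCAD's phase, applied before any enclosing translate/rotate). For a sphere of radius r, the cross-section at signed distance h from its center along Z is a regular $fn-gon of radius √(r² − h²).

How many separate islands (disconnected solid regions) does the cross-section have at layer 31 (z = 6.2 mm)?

1

At z = 6.2 mm: the r=7.5 sphere contributes a regular 24-gon of circumradius √(7.5²−1.3²) = 7.386; the r=10.5 sphere at (1.5, 4.5) contributes a regular 24-gon of circumradius √(10.5²−6.7²) = 8.085; the cone at (13.5, 10.5) contributes a regular 24-gon of circumradius 5.784 (interpolated between r1=8 and r2=3 at t=0.443); Taking the first minus the rest: starting from the r=7.5 sphere, the r=10.5 sphere at (1.5, 4.5) partially overlaps it — only the 113.62 mm² overlap (of its 203.00 mm²) is removed, clipping the outline; the cone at (13.5, 10.5) misses the remaining region (no effect) — 1 connected region. Overall, the cross-section is a single solid region. Island count = 1.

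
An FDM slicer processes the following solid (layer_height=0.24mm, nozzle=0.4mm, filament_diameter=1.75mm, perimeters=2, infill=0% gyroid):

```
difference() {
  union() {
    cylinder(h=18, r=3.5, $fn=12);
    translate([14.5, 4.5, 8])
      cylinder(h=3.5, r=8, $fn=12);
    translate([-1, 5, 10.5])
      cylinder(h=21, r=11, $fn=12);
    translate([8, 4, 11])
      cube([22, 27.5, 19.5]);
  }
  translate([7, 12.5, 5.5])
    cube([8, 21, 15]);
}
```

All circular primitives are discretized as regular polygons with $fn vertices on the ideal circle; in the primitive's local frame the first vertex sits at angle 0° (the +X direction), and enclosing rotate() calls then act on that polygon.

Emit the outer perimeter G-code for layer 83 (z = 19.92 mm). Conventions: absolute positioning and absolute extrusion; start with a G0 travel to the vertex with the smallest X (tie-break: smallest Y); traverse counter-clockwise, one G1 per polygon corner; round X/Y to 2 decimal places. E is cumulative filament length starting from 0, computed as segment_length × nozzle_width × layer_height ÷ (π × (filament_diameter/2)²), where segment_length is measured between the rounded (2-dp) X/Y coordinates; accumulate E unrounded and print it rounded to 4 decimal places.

At z = 19.92 mm: the cylinder is absent (z outside [0, 18]); the cylinder at (14.5, 4.5) is absent (z outside [8, 11.5]); the r=11 cylinder at (-1, 5) contributes a regular 12-gon of circumradius 11; the cube at (8, 4) (footprint 22×27.5) is included at this height; Merging all regions: the regions partially overlap (shared area 8.95 mm²), so overlapping operands fuse into one piece — 1 connected region; the cube at (7, 12.5) (footprint 8×21) is included at this height; Subtracting the remaining from the first: starting from the result so far, the 8×21 cube at (7, 12.5) partially overlaps it — only the 133.00 mm² overlap (of its 168.00 mm²) is removed, clipping the outline — 1 connected region. The outline is a single polygon with 17 vertices. Extrusion per mm of travel: 0.4 × 0.24 / (π × 0.875²) = 0.039912. Accumulating E over each segment gives final E = 6.0309.

G0 X-12.00 Y5.00 Z19.92
G1 X-10.53 Y-0.50 E0.2272
G1 X-6.50 Y-4.53 E0.4547
G1 X-1.00 Y-6.00 E0.6819
G1 X4.50 Y-4.53 E0.9091
G1 X8.53 Y-0.50 E1.1366
G1 X9.73 Y4.00 E1.3225
G1 X30.00 Y4.00 E2.1315
G1 X30.00 Y31.50 E3.2291
G1 X15.00 Y31.50 E3.8278
G1 X15.00 Y12.50 E4.5861
G1 X8.00 Y12.50 E4.8655
G1 X8.00 Y11.03 E4.9242
G1 X4.50 Y14.53 E5.1217
G1 X-1.00 Y16.00 E5.3489
G1 X-6.50 Y14.53 E5.5762
G1 X-10.53 Y10.50 E5.8036
G1 X-12.00 Y5.00 E6.0309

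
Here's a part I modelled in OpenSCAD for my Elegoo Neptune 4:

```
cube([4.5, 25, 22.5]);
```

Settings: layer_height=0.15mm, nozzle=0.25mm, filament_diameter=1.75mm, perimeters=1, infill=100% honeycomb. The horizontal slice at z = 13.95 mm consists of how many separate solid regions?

At z = 13.95 mm: the cube (footprint 4.5×25) is included at this height. The result has 1 disconnected region.

1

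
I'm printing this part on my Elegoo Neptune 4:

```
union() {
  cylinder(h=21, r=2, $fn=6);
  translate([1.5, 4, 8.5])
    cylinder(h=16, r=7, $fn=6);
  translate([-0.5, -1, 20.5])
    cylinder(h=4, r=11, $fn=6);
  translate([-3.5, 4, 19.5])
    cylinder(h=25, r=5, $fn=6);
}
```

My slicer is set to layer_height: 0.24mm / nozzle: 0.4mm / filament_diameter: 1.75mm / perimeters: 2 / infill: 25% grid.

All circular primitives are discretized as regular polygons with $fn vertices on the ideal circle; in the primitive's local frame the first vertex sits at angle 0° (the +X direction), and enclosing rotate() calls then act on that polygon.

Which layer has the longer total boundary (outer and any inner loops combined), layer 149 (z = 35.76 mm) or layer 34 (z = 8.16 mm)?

layer 149 (z = 35.76 mm)

Layer 149 (z = 35.76): the cylinder is not intersected at this z (z outside [0, 21]); the cylinder at (1.5, 4) does not reach this height (z outside [8.5, 24.5]); the cylinder at (-0.5, -1) does not reach this height (z outside [20.5, 24.5]); the r=5 cylinder at (-3.5, 4) gives a regular 6-gon of circumradius 5 (constant along its height) (perimeter = 2·6·5.000·sin(180°/6) = 30.00 mm); Combining (union): only the r=5 cylinder at (-3.5, 4) is present, so the union is just that shape — boundary = 30.00 mm. So its perimeter = 30.00 mm. Layer 34 (z = 8.16): the r=2 cylinder gives a regular 6-gon of circumradius 2 (constant along its height) (perimeter = 2·6·2.000·sin(180°/6) = 12.00 mm); the cylinder at (1.5, 4) is absent (z outside [8.5, 24.5]); the cylinder at (-0.5, -1) is absent (z outside [20.5, 24.5]); the cylinder at (-3.5, 4) is not intersected at this z (z outside [19.5, 44.5]); Combining (union): only the r=2 cylinder is present, so the union is just that shape — boundary = 12.00 mm. So its perimeter = 12.00 mm. Layer 149 is larger (30.00 vs 12.00 mm).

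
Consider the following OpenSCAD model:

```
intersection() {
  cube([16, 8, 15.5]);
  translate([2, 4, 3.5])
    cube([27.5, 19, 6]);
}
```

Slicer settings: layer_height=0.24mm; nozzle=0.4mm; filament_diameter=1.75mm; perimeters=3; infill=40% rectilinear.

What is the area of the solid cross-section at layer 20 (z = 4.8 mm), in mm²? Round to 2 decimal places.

At z = 4.8 mm: the cube (footprint 16×8) is included at this height (area 128.00 mm²); the cube at (2, 4) (footprint 27.5×19) is included at this height (area 522.50 mm²); Taking the intersection: the 27.5×19 cube at (2, 4) partially overlaps the 16×8 cube; clipping to the common part keeps 56.00 mm² — area = 56.00 mm². Overall, the cross-section is a single solid region. Net area = 56.00 mm².

56.00 mm²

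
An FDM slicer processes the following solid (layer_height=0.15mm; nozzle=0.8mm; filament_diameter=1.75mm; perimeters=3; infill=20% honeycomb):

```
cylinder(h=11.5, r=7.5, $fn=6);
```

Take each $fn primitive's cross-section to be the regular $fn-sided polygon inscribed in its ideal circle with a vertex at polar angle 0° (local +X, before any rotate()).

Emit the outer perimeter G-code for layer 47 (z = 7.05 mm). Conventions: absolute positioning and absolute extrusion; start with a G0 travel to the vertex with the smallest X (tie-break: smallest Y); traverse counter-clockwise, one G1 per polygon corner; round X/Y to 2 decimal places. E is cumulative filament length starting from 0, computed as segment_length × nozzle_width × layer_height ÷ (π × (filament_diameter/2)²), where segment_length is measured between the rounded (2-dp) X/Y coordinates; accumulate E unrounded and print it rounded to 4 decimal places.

G0 X-7.50 Y0.00 Z7.05
G1 X-3.75 Y-6.50 E0.3744
G1 X3.75 Y-6.50 E0.7486
G1 X7.50 Y0.00 E1.1229
G1 X3.75 Y6.50 E1.4973
G1 X-3.75 Y6.50 E1.8715
G1 X-7.50 Y0.00 E2.2459

At z = 7.05 mm: the r=7.5 cylinder gives a regular 6-gon of circumradius 7.5 (constant along its height). The outline is a single polygon with 6 vertices. Extrusion per mm of travel: 0.8 × 0.15 / (π × 0.875²) = 0.049890. Accumulating E over each segment gives final E = 2.2459.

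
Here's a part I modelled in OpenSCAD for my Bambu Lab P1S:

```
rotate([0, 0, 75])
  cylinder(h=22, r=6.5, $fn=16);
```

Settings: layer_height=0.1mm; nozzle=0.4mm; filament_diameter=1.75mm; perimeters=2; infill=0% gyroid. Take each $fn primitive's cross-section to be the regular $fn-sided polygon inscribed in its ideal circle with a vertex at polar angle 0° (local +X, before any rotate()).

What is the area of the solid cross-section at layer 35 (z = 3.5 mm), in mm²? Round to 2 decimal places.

129.35 mm²

At z = 3.5 mm: the cylinder: section is a regular 16-gon, circumradius r=6.5 (area = (16/2)·6.500²·sin(360°/16) = 129.35 mm²); (whole slice rotated 75° about Z — lengths, areas and connectivity unchanged). Overall, the cross-section is a single solid region. Net area = 129.35 mm².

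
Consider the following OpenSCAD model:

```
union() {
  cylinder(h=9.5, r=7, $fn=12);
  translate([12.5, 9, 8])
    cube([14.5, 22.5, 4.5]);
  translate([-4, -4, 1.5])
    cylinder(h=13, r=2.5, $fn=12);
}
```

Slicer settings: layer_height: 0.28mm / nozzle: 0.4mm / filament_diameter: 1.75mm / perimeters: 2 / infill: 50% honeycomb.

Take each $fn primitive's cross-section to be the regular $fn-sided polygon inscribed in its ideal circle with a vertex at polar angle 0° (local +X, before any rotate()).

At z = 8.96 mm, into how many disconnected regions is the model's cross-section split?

At z = 8.96 mm: the cylinder: section is a regular 12-gon, circumradius r=7; the 14.5×22.5 cube at (12.5, 9) contributes its full rectangle; the r=2.5 cylinder at (-4, -4) gives a regular 12-gon of circumradius 2.5 (constant along its height); Combining (union): the regions partially overlap (shared area 14.49 mm²), so overlapping operands fuse into one piece — 2 connected regions. The result has 2 disconnected regions.

2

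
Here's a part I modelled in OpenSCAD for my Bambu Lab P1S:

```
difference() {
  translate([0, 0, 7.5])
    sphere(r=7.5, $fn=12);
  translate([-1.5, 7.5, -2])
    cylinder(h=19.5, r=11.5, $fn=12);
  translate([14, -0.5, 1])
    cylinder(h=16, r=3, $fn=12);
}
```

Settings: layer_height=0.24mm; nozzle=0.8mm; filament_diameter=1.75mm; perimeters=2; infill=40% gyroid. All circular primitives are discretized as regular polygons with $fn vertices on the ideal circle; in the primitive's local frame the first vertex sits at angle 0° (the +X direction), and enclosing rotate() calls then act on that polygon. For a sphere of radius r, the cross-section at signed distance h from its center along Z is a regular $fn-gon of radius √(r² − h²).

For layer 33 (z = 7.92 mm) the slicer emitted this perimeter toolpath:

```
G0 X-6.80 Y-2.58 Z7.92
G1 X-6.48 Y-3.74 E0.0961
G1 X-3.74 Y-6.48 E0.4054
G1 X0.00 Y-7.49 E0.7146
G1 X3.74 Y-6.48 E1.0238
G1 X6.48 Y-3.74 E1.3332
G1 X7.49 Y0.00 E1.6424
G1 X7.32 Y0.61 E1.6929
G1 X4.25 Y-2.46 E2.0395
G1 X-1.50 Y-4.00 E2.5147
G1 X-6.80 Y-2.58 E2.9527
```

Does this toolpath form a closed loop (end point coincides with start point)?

Start point (G0): (-6.80, -2.58). End point (last G1): the path returns to the start — closed.

yes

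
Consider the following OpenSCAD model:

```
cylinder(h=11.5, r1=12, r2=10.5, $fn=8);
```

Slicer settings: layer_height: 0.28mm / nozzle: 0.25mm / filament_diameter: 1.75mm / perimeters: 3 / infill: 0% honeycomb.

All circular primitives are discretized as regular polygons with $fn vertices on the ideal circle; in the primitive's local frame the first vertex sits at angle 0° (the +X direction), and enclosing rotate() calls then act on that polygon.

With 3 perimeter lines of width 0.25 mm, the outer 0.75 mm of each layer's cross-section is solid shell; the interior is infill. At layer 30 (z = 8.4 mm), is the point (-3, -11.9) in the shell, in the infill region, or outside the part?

outside

At z = 8.4 mm: the cone contributes a regular 8-gon of circumradius 10.904 (interpolated between r1=12 and r2=10.5 at t=0.730). Overall, the cross-section is a single solid region. The nearest boundary edge runs (-7.71, -7.71)→(-0.00, -10.90); distance from the point to it = 2.07 mm. The point is not inside any of the regions above, so it lies outside the cross-section (2.07 mm from the nearest boundary).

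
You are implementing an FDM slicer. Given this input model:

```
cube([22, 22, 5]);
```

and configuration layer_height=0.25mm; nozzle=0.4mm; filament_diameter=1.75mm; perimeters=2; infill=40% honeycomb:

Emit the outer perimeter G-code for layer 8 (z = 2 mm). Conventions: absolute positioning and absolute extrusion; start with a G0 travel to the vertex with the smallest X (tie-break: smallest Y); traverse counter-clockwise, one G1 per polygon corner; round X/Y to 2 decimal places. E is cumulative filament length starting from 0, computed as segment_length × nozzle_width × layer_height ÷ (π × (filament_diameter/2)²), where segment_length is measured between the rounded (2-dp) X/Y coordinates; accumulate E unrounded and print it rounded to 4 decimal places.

G0 X0.00 Y0.00 Z2.00
G1 X22.00 Y0.00 E0.9147
G1 X22.00 Y22.00 E1.8293
G1 X0.00 Y22.00 E2.7440
G1 X0.00 Y0.00 E3.6586

At z = 2 mm: the cube (footprint 22×22) is included at this height. The outline is a single polygon with 4 vertices. Extrusion per mm of travel: 0.4 × 0.25 / (π × 0.875²) = 0.041575. Accumulating E over each segment gives final E = 3.6586.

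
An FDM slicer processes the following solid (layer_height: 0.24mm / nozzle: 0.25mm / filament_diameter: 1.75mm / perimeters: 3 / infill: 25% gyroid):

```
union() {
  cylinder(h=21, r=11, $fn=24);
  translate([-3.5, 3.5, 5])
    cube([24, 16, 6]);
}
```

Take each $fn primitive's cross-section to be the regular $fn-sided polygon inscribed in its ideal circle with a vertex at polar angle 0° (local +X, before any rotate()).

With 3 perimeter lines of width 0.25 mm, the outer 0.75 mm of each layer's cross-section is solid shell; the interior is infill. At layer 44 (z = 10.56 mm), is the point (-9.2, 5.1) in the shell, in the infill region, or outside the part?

At z = 10.56 mm: the cylinder: section is a regular 24-gon, circumradius r=11; the 24×16 cube at (-3.5, 3.5) contributes its full rectangle; Combining (union): the regions partially overlap (shared area 81.70 mm²), so overlapping operands fuse into one piece — 1 connected region. Overall, the cross-section is a single solid region. The nearest boundary edge runs (-10.63, 2.85)→(-9.53, 5.50); distance from the point to it = 0.45 mm. The point is inside the cross-section, 0.45 mm from the nearest boundary — within the 0.75 mm shell band (3 × 0.25).

shell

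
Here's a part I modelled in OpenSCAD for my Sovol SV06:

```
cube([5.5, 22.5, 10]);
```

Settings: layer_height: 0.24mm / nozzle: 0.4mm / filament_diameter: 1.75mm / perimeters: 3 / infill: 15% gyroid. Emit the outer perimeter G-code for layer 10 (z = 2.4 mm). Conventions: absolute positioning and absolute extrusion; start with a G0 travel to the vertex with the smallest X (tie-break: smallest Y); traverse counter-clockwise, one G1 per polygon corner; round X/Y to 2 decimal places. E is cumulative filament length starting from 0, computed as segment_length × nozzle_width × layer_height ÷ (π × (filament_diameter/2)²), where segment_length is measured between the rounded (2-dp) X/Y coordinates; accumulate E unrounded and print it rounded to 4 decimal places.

G0 X0.00 Y0.00 Z2.40
G1 X5.50 Y0.00 E0.2195
G1 X5.50 Y22.50 E1.1175
G1 X0.00 Y22.50 E1.3371
G1 X0.00 Y0.00 E2.2351

At z = 2.4 mm: the 5.5×22.5 cube contributes its full rectangle. The outline is a single polygon with 4 vertices. Extrusion per mm of travel: 0.4 × 0.24 / (π × 0.875²) = 0.039912. Accumulating E over each segment gives final E = 2.2351.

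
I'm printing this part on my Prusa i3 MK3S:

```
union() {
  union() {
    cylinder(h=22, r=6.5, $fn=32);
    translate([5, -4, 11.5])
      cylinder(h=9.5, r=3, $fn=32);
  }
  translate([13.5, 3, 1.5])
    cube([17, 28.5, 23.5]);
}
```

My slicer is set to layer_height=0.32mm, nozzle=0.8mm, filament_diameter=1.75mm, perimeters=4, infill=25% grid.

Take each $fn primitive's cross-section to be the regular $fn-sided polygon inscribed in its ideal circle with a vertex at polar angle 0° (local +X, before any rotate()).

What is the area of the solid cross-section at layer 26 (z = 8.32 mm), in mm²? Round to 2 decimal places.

616.38 mm²

At z = 8.32 mm: the cylinder: section is a regular 32-gon, circumradius r=6.5 (area = (32/2)·6.500²·sin(360°/32) = 131.88 mm²); the cylinder at (5, -4) does not reach this height (z outside [11.5, 21]); Merging all regions: only the r=6.5 cylinder is present, so the union is just that shape — area = 131.88 mm²; the 17×28.5 cube at (13.5, 3) contributes its full rectangle (area 484.50 mm²); Taking the union: the 2 present regions are separate (no shared area or edge), so areas and boundary lengths simply add and each stays a separate island — area = 616.38 mm². Overall, the cross-section has 2 separate islands. Net area = 616.38 mm².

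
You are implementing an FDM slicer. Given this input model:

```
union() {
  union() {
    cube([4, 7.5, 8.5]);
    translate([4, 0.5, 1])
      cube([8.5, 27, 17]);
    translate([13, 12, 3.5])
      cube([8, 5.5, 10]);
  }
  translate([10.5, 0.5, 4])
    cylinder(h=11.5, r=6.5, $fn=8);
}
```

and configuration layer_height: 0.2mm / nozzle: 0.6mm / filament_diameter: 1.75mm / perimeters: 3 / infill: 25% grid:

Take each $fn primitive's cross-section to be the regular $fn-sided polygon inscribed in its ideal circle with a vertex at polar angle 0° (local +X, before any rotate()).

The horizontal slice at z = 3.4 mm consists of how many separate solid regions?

At z = 3.4 mm: the cube (footprint 4×7.5) is included at this height; the 8.5×27 cube at (4, 0.5) contributes its full rectangle; the cube at (13, 12) is absent (z outside [3.5, 13.5]); Combining (union): the 2 present regions share edge segments without overlapping in area, so areas simply add but the touching pieces fuse into one outline (the shared edge portions become interior and drop out of the boundary) — 1 connected region; the cylinder at (10.5, 0.5) is absent (z outside [4, 15.5]); Merging all regions: only the result so far is present, so the union is just that shape — 1 connected region. The result has 1 disconnected region.

1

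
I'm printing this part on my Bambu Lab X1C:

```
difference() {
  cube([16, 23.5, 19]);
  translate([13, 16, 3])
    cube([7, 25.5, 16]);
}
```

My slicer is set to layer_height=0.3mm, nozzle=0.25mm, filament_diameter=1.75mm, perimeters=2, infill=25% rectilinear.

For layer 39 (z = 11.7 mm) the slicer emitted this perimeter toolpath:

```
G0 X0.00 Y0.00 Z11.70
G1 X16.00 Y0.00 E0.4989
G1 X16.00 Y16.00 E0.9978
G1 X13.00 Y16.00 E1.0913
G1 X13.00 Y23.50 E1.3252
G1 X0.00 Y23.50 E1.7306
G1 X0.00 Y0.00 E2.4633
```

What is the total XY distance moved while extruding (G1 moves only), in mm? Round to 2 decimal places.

79.00 mm

Sum the Euclidean lengths of each G1 segment: total = 79.00 mm.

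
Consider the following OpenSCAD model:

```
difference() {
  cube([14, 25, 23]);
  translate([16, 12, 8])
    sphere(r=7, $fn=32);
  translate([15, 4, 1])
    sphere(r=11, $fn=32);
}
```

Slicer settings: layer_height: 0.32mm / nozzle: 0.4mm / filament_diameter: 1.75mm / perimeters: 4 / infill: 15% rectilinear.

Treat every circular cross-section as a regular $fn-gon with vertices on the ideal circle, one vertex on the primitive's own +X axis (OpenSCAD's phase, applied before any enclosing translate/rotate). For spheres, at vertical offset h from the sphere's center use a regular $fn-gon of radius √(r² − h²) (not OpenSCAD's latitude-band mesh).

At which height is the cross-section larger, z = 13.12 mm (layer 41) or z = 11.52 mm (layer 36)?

layer 41 (z = 13.12 mm)

Layer 41 (z = 13.12): the cube is present — its section is the full 14×25 rectangle (area 350.00 mm²); the r=7 sphere at (16, 12) contributes a regular 32-gon of circumradius √(7²−5.12²) = 4.773 (area = (32/2)·4.773²·sin(360°/32) = 71.12 mm²); the sphere at (15, 4) does not reach this height (|z−center|=12.120 > r=11); Taking the first minus the rest: starting from the 14×25 cube (350.00 mm²), the r=7 sphere at (16, 12) partially overlaps it — only the 17.10 mm² overlap (of its 71.12 mm²) is removed, clipping the outline — area = 332.90 mm². So its area = 332.90 mm². Layer 36 (z = 11.52): the cube is present — its section is the full 14×25 rectangle (area 350.00 mm²); the r=7 sphere at (16, 12) contributes a regular 32-gon of circumradius √(7²−3.52²) = 6.051 (area = (32/2)·6.051²·sin(360°/32) = 114.27 mm²); the r=11 sphere at (15, 4) contributes a regular 32-gon of circumradius √(11²−10.52²) = 3.214 (area = (32/2)·3.214²·sin(360°/32) = 32.24 mm²); After the difference (first − rest): starting from the 14×25 cube (350.00 mm²), the r=7 sphere at (16, 12) partially overlaps it — only the 33.47 mm² overlap (of its 114.27 mm²) is removed, clipping the outline; the r=11 sphere at (15, 4) partially overlaps it — only the 9.50 mm² overlap (of its 32.24 mm²) is removed, clipping the outline — area = 307.03 mm². So its area = 307.03 mm². Layer 41 is larger (332.90 vs 307.03 mm²).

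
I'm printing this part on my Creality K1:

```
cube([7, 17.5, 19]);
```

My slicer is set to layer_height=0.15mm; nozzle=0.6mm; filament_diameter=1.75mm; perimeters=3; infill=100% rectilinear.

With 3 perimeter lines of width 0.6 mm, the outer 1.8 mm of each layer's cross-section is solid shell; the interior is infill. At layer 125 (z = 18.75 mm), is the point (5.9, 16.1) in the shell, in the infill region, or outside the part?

At z = 18.75 mm: the 7×17.5 cube contributes its full rectangle. Overall, the cross-section is a single solid region. The nearest boundary edge runs (7.00, 0.00)→(7.00, 17.50); distance from the point to it = 1.10 mm. The point is inside the cross-section, 1.10 mm from the nearest boundary — within the 1.8 mm shell band (3 × 0.6).

shell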